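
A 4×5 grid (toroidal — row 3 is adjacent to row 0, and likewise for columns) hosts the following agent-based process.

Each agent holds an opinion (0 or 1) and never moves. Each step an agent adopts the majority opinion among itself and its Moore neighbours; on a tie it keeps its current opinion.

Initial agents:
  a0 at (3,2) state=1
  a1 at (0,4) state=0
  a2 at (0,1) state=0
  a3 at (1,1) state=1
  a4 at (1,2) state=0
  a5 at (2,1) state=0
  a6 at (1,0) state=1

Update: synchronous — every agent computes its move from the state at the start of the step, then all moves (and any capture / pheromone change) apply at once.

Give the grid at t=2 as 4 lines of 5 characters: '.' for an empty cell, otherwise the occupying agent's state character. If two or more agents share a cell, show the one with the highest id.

t=1: a0@(3,2):0 a1@(0,4):0 a2@(0,1):1 a3@(1,1):0 a4@(1,2):0 a5@(2,1):1 a6@(1,0):0
t=2: a0@(3,2):1 a1@(0,4):0 a2@(0,1):0 a3@(1,1):0 a4@(1,2):0 a5@(2,1):0 a6@(1,0):0

.0..0
000..
.0...
..1..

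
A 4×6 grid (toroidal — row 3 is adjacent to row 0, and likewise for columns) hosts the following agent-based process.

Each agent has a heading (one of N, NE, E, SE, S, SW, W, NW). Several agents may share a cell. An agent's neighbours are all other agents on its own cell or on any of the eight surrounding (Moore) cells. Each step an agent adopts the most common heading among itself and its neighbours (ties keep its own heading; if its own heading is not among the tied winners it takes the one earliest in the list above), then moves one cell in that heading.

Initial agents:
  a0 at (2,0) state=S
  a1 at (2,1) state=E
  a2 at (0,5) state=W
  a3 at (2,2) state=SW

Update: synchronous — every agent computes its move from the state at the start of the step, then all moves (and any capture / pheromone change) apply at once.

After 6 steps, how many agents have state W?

t=1: a0@(3,0):S a1@(2,2):E a2@(0,4):W a3@(3,1):SW
t=2: a0@(0,0):S a1@(2,3):E a2@(0,3):W a3@(0,0):SW
t=3: a0@(1,0):S a1@(2,4):E a2@(0,2):W a3@(1,5):SW
t=4: a0@(2,0):S a1@(2,5):E a2@(0,1):W a3@(2,4):SW
t=5: a0@(3,0):S a1@(2,0):E a2@(0,0):W a3@(3,3):SW
t=6: a0@(0,0):S a1@(2,1):E a2@(0,5):W a3@(0,2):SW

1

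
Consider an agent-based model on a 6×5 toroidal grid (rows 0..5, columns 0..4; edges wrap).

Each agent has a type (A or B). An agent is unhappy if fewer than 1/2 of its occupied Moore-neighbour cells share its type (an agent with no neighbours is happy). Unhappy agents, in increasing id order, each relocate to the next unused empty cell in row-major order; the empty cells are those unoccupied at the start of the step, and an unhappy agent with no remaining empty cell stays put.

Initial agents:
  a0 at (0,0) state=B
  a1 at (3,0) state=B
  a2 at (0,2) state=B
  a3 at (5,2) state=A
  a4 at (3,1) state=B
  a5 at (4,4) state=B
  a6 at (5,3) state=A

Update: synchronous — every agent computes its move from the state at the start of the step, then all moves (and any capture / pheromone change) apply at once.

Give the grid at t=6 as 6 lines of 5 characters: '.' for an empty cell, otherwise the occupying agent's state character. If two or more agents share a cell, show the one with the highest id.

t=1: a0@(0,0):B a1@(3,0):B a2@(0,1):B a3@(5,2):A a4@(3,1):B a5@(4,4):B a6@(0,3):A
t=2: (unchanged — steady state)

BB.A.
.....
.....
BB...
....B
..A..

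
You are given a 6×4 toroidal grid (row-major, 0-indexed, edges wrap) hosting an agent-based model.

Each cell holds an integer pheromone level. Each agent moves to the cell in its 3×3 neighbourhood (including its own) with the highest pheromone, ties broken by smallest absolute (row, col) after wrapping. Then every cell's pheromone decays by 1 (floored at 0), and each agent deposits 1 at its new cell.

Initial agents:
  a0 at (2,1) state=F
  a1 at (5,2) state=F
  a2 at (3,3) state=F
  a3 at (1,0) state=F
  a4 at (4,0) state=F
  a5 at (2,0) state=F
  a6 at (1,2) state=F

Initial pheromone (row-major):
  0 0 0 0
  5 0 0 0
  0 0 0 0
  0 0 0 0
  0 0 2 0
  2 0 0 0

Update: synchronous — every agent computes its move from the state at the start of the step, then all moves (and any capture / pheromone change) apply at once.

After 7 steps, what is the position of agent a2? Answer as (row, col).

t=1: a0@(1,0) a1@(4,2) a2@(4,2) a3@(1,0) a4@(5,0) a5@(1,0) a6@(0,1) | pheromone: 0 1 0 0 / 7 0 0 0 / 0 0 0 0 / 0 0 0 0 / 0 0 3 0 / 2 0 0 0
t=2: a0@(1,0) a1@(4,2) a2@(4,2) a3@(1,0) a4@(5,0) a5@(1,0) a6@(1,0) | pheromone: 0 0 0 0 / 10 0 0 0 / 0 0 0 0 / 0 0 0 0 / 0 0 4 0 / 2 0 0 0
t=3: a0@(1,0) a1@(4,2) a2@(4,2) a3@(1,0) a4@(5,0) a5@(1,0) a6@(1,0) | pheromone: 0 0 0 0 / 13 0 0 0 / 0 0 0 0 / 0 0 0 0 / 0 0 5 0 / 2 0 0 0
t=4: a0@(1,0) a1@(4,2) a2@(4,2) a3@(1,0) a4@(5,0) a5@(1,0) a6@(1,0) | pheromone: 0 0 0 0 / 16 0 0 0 / 0 0 0 0 / 0 0 0 0 / 0 0 6 0 / 2 0 0 0
t=5: a0@(1,0) a1@(4,2) a2@(4,2) a3@(1,0) a4@(5,0) a5@(1,0) a6@(1,0) | pheromone: 0 0 0 0 / 19 0 0 0 / 0 0 0 0 / 0 0 0 0 / 0 0 7 0 / 2 0 0 0
t=6: a0@(1,0) a1@(4,2) a2@(4,2) a3@(1,0) a4@(5,0) a5@(1,0) a6@(1,0) | pheromone: 0 0 0 0 / 22 0 0 0 / 0 0 0 0 / 0 0 0 0 / 0 0 8 0 / 2 0 0 0
t=7: a0@(1,0) a1@(4,2) a2@(4,2) a3@(1,0) a4@(5,0) a5@(1,0) a6@(1,0) | pheromone: 0 0 0 0 / 25 0 0 0 / 0 0 0 0 / 0 0 0 0 / 0 0 9 0 / 2 0 0 0

(4, 2)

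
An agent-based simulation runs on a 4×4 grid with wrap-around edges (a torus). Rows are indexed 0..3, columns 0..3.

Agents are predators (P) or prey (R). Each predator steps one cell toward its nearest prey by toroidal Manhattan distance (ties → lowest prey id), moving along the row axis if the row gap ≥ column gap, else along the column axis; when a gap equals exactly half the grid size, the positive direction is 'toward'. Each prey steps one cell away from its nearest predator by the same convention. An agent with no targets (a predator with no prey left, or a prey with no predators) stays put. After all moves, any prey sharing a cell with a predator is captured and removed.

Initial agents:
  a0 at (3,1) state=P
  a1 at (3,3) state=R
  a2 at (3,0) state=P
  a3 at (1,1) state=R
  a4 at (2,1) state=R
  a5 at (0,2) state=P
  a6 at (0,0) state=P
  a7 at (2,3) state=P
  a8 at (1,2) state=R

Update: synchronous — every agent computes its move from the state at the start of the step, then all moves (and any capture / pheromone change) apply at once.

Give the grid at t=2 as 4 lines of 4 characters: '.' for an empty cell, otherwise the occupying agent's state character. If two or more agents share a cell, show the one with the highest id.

.R..
.P..
...R
.PP.

t=1: a0@(2,1):P a1@(3,2):R a2@(3,3):P a3@(0,1):R a4@(1,1):R a5@(1,2):P a6@(3,0):P a7@(3,3):P a8@(2,2):R
t=2: a0@(1,1):P a2@(3,2):P a4@(0,1):R a5@(1,1):P a6@(3,1):P a7@(3,2):P a8@(2,3):R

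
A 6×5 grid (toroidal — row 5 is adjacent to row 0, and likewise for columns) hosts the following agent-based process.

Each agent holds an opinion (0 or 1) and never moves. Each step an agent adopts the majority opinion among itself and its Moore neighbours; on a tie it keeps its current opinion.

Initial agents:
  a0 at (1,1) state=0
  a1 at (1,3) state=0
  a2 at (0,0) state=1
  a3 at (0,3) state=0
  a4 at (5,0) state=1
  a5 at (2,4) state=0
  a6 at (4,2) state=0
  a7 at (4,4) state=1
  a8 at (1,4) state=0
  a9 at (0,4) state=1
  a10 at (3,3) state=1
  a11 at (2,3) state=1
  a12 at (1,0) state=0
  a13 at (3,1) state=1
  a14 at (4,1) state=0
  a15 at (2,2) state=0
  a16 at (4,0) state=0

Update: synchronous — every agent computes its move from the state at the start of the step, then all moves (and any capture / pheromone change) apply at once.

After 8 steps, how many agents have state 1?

3

t=1: a0@(1,1):0 a1@(1,3):0 a2@(0,0):1 a3@(0,3):0 a4@(5,0):1 a5@(2,4):0 a6@(4,2):0 a7@(4,4):1 a8@(1,4):0 a9@(0,4):0 a10@(3,3):1 a11@(2,3):0 a12@(1,0):0 a13@(3,1):0 a14@(4,1):0 a15@(2,2):0 a16@(4,0):1
t=2: a0@(1,1):0 a1@(1,3):0 a2@(0,0):0 a3@(0,3):0 a4@(5,0):1 a5@(2,4):0 a6@(4,2):0 a7@(4,4):1 a8@(1,4):0 a9@(0,4):0 a10@(3,3):0 a11@(2,3):0 a12@(1,0):0 a13@(3,1):0 a14@(4,1):0 a15@(2,2):0 a16@(4,0):1
t=3: (unchanged — steady state)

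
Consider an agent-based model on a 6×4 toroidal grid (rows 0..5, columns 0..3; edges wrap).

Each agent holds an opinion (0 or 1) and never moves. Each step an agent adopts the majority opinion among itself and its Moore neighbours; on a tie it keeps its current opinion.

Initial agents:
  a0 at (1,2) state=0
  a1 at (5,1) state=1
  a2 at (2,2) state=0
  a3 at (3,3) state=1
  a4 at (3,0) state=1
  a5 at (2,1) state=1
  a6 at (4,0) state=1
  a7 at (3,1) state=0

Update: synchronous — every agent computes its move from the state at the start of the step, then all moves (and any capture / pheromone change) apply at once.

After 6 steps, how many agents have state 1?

t=1: a0@(1,2):0 a1@(5,1):1 a2@(2,2):0 a3@(3,3):1 a4@(3,0):1 a5@(2,1):0 a6@(4,0):1 a7@(3,1):1
t=2: (unchanged — steady state)

5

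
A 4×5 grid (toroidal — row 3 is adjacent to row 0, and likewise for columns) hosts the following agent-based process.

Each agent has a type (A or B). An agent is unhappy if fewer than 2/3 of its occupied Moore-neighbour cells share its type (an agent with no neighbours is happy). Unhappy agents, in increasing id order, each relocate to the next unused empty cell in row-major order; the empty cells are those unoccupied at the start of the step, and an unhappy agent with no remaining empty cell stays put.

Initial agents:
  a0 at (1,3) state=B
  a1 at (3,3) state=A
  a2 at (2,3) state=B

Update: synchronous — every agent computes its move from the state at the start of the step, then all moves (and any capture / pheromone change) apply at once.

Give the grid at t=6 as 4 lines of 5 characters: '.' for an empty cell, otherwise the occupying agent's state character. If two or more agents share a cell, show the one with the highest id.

..BAB
.....
.....
.....

t=1: a0@(1,3):B a1@(0,0):A a2@(0,1):B
t=2: a0@(1,3):B a1@(0,2):A a2@(0,3):B
t=3: a0@(0,0):B a1@(0,1):A a2@(0,4):B
t=4: a0@(0,2):B a1@(0,3):A a2@(0,4):B
t=5: a0@(0,0):B a1@(0,1):A a2@(1,0):B
t=6: a0@(0,2):B a1@(0,3):A a2@(0,4):B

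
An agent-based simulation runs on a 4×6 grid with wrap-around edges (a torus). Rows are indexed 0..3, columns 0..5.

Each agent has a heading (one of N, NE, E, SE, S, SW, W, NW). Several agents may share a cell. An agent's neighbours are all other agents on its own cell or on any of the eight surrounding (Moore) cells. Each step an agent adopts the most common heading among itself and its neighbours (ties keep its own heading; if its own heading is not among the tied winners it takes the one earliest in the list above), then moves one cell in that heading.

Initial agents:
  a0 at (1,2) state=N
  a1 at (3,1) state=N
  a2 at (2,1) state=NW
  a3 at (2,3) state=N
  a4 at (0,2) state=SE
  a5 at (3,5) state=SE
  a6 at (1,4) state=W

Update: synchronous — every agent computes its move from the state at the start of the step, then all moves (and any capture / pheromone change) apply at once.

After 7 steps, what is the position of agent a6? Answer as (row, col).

t=1: a0@(0,2):N a1@(2,1):N a2@(1,1):N a3@(1,3):N a4@(3,2):N a5@(0,0):SE a6@(1,3):W
t=2: a0@(3,2):N a1@(1,1):N a2@(0,1):N a3@(0,3):N a4@(2,2):N a5@(1,1):SE a6@(0,3):N
t=3: a0@(2,2):N a1@(0,1):N a2@(3,1):N a3@(3,3):N a4@(1,2):N a5@(0,1):N a6@(3,3):N
t=4: a0@(1,2):N a1@(3,1):N a2@(2,1):N a3@(2,3):N a4@(0,2):N a5@(3,1):N a6@(2,3):N
t=5: a0@(0,2):N a1@(2,1):N a2@(1,1):N a3@(1,3):N a4@(3,2):N a5@(2,1):N a6@(1,3):N
t=6: a0@(3,2):N a1@(1,1):N a2@(0,1):N a3@(0,3):N a4@(2,2):N a5@(1,1):N a6@(0,3):N
t=7: a0@(2,2):N a1@(0,1):N a2@(3,1):N a3@(3,3):N a4@(1,2):N a5@(0,1):N a6@(3,3):N

(3, 3)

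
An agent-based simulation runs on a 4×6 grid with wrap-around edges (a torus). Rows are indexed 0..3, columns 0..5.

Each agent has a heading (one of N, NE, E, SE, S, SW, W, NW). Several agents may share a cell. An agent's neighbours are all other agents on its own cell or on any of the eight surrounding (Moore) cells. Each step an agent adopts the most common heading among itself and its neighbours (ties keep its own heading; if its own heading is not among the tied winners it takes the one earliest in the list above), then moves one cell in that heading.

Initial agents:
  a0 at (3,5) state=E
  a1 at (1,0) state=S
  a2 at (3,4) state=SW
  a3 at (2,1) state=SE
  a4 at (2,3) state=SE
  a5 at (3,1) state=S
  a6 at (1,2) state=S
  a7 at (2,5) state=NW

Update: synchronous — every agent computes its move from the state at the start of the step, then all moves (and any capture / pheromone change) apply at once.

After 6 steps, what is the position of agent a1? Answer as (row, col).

(3, 0)

t=1: a0@(3,0):E a1@(2,0):S a2@(0,3):SW a3@(3,1):S a4@(3,4):SE a5@(0,1):S a6@(2,3):SE a7@(1,4):NW
t=2: a0@(0,0):S a1@(3,0):S a2@(1,2):SW a3@(0,1):S a4@(0,5):SE a5@(1,1):S a6@(3,4):SE a7@(0,3):NW
t=3: a0@(1,0):S a1@(0,0):S a2@(2,2):S a3@(1,1):S a4@(1,0):SE a5@(2,1):S a6@(0,5):SE a7@(3,2):NW
t=4: a0@(2,0):S a1@(1,0):S a2@(3,2):S a3@(2,1):S a4@(2,0):S a5@(3,1):S a6@(1,0):SE a7@(0,2):S
t=5: a0@(3,0):S a1@(2,0):S a2@(0,2):S a3@(3,1):S a4@(3,0):S a5@(0,1):S a6@(2,0):S a7@(1,2):S
t=6: a0@(0,0):S a1@(3,0):S a2@(1,2):S a3@(0,1):S a4@(0,0):S a5@(1,1):S a6@(3,0):S a7@(2,2):S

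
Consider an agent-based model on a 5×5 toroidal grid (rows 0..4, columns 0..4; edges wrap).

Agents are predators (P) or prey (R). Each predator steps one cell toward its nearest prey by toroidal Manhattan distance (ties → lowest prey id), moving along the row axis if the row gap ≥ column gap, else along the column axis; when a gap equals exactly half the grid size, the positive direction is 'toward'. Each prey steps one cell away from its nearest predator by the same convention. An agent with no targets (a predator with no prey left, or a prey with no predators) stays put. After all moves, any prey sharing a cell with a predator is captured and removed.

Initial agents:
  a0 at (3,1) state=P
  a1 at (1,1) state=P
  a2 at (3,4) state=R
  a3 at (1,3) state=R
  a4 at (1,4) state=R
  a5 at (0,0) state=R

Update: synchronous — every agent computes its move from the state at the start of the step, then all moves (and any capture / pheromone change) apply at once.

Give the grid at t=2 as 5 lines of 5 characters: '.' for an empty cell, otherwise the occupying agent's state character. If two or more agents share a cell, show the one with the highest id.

t=1: a0@(3,0):P a1@(1,2):P a2@(3,3):R a3@(1,4):R a4@(1,3):R a5@(4,0):R
t=2: a0@(4,0):P a1@(1,3):P a2@(3,2):R a3@(1,0):R a4@(1,4):R a5@(0,0):R

R....
R..PR
.....
..R..
P....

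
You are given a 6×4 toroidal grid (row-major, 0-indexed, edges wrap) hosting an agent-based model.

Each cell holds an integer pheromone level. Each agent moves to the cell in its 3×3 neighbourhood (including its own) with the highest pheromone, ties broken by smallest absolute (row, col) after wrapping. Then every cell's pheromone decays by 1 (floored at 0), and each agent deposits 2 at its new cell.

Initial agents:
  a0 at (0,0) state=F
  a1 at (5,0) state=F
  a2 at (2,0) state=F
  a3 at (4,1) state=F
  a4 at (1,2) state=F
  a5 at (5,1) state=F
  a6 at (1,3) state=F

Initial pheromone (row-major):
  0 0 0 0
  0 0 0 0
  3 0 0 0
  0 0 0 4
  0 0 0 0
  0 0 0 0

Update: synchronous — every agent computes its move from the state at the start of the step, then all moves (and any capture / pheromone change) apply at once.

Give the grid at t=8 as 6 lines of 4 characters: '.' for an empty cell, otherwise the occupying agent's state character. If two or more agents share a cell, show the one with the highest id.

F...
....
....
...F
....
....

t=1: a0@(0,0) a1@(0,0) a2@(3,3) a3@(3,0) a4@(0,1) a5@(0,0) a6@(2,0) | pheromone: 6 2 0 0 / 0 0 0 0 / 4 0 0 0 / 2 0 0 5 / 0 0 0 0 / 0 0 0 0
t=2: a0@(0,0) a1@(0,0) a2@(3,3) a3@(3,3) a4@(0,0) a5@(0,0) a6@(3,3) | pheromone: 13 1 0 0 / 0 0 0 0 / 3 0 0 0 / 1 0 0 10 / 0 0 0 0 / 0 0 0 0
t=3: a0@(0,0) a1@(0,0) a2@(3,3) a3@(3,3) a4@(0,0) a5@(0,0) a6@(3,3) | pheromone: 20 0 0 0 / 0 0 0 0 / 2 0 0 0 / 0 0 0 15 / 0 0 0 0 / 0 0 0 0
t=4: a0@(0,0) a1@(0,0) a2@(3,3) a3@(3,3) a4@(0,0) a5@(0,0) a6@(3,3) | pheromone: 27 0 0 0 / 0 0 0 0 / 1 0 0 0 / 0 0 0 20 / 0 0 0 0 / 0 0 0 0
t=5: a0@(0,0) a1@(0,0) a2@(3,3) a3@(3,3) a4@(0,0) a5@(0,0) a6@(3,3) | pheromone: 34 0 0 0 / 0 0 0 0 / 0 0 0 0 / 0 0 0 25 / 0 0 0 0 / 0 0 0 0
t=6: a0@(0,0) a1@(0,0) a2@(3,3) a3@(3,3) a4@(0,0) a5@(0,0) a6@(3,3) | pheromone: 41 0 0 0 / 0 0 0 0 / 0 0 0 0 / 0 0 0 30 / 0 0 0 0 / 0 0 0 0
t=7: a0@(0,0) a1@(0,0) a2@(3,3) a3@(3,3) a4@(0,0) a5@(0,0) a6@(3,3) | pheromone: 48 0 0 0 / 0 0 0 0 / 0 0 0 0 / 0 0 0 35 / 0 0 0 0 / 0 0 0 0
t=8: a0@(0,0) a1@(0,0) a2@(3,3) a3@(3,3) a4@(0,0) a5@(0,0) a6@(3,3) | pheromone: 55 0 0 0 / 0 0 0 0 / 0 0 0 0 / 0 0 0 40 / 0 0 0 0 / 0 0 0 0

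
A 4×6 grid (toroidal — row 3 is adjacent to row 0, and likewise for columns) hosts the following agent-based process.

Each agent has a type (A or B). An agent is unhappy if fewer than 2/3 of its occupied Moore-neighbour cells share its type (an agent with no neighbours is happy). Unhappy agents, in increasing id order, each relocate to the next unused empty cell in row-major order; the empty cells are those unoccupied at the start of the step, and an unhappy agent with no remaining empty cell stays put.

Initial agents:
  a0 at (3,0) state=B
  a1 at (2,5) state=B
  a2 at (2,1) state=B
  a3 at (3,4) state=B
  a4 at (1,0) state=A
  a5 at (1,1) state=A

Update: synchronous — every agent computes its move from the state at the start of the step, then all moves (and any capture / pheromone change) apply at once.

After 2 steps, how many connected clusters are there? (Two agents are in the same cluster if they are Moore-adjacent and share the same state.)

t=1: a0@(3,0):B a1@(2,5):B a2@(0,0):B a3@(3,4):B a4@(0,1):A a5@(0,2):A
t=2: a0@(3,0):B a1@(2,5):B a2@(0,3):B a3@(3,4):B a4@(0,4):A a5@(0,2):A

3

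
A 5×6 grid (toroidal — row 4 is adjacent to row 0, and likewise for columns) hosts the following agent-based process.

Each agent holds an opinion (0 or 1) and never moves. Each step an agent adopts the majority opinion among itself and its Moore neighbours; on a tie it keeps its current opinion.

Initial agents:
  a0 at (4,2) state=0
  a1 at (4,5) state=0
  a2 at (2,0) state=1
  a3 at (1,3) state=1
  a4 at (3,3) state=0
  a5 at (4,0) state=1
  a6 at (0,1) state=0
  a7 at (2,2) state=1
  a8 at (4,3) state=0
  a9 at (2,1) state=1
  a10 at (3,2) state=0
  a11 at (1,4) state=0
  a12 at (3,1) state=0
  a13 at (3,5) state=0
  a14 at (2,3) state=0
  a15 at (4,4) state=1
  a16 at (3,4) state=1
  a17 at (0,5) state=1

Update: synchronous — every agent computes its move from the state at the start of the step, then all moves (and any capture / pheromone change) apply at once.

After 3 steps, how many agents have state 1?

t=1: a0@(4,2):0 a1@(4,5):1 a2@(2,0):1 a3@(1,3):1 a4@(3,3):0 a5@(4,0):0 a6@(0,1):0 a7@(2,2):0 a8@(4,3):0 a9@(2,1):1 a10@(3,2):0 a11@(1,4):0 a12@(3,1):1 a13@(3,5):1 a14@(2,3):0 a15@(4,4):0 a16@(3,4):0 a17@(0,5):1
t=2: a0@(4,2):0 a1@(4,5):1 a2@(2,0):1 a3@(1,3):0 a4@(3,3):0 a5@(4,0):1 a6@(0,1):0 a7@(2,2):0 a8@(4,3):0 a9@(2,1):1 a10@(3,2):0 a11@(1,4):0 a12@(3,1):0 a13@(3,5):1 a14@(2,3):0 a15@(4,4):0 a16@(3,4):0 a17@(0,5):0
t=3: a0@(4,2):0 a1@(4,5):1 a2@(2,0):1 a3@(1,3):0 a4@(3,3):0 a5@(4,0):1 a6@(0,1):0 a7@(2,2):0 a8@(4,3):0 a9@(2,1):0 a10@(3,2):0 a11@(1,4):0 a12@(3,1):0 a13@(3,5):1 a14@(2,3):0 a15@(4,4):0 a16@(3,4):0 a17@(0,5):0

4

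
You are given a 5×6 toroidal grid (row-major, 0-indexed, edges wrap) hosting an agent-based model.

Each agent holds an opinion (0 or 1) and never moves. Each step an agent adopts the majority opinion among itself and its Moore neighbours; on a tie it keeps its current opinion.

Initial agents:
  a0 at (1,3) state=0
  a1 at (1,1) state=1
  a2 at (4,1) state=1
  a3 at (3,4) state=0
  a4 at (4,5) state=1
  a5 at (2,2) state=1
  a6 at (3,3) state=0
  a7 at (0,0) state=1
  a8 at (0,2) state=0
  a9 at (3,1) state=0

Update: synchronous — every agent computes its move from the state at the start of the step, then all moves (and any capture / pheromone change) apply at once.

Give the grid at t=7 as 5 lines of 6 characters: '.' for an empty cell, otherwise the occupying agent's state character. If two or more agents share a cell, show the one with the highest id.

t=1: a0@(1,3):0 a1@(1,1):1 a2@(4,1):1 a3@(3,4):0 a4@(4,5):1 a5@(2,2):0 a6@(3,3):0 a7@(0,0):1 a8@(0,2):0 a9@(3,1):1
t=2: (unchanged — steady state)

1.0...
.1.0..
..0...
.1.00.
.1...1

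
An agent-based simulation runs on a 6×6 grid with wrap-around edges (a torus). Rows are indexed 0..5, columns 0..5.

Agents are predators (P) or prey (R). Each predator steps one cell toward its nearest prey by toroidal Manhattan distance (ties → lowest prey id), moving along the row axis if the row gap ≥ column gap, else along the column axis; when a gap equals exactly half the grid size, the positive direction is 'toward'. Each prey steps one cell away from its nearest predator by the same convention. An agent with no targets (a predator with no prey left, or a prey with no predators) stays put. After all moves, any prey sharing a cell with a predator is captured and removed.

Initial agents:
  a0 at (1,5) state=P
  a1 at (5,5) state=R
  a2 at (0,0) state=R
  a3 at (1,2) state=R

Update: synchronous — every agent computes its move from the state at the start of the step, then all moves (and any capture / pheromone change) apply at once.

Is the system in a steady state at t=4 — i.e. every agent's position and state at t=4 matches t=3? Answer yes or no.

t=1: a0@(0,5):P a1@(4,5):R a2@(5,0):R a3@(1,1):R
t=2: a0@(5,5):P a1@(3,5):R a2@(4,0):R a3@(1,2):R
t=3: a0@(4,5):P a1@(2,5):R a2@(3,0):R a3@(1,1):R
t=4: a0@(3,5):P a1@(1,5):R a2@(2,0):R a3@(0,1):R

no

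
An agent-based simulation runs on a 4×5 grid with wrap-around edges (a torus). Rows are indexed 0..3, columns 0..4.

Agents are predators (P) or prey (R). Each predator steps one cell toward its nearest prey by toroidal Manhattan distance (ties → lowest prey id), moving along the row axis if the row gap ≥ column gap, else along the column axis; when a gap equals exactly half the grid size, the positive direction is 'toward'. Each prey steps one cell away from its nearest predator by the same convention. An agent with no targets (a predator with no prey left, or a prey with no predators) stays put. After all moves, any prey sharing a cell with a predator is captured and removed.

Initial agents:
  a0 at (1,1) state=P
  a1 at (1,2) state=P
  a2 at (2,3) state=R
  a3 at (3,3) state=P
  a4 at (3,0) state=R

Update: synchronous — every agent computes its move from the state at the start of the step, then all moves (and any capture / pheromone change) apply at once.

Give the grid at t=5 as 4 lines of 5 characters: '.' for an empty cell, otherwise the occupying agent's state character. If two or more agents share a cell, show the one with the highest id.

.....
PPR..
.....
.R...

t=1: a0@(1,2):P a1@(2,2):P a2@(1,3):R a3@(2,3):P a4@(3,1):R
t=2: a0@(1,3):P a1@(1,2):P a2@(1,4):R a3@(1,3):P a4@(0,1):R
t=3: a0@(1,4):P a1@(1,3):P a2@(1,0):R a3@(1,4):P a4@(3,1):R
t=4: a0@(1,0):P a1@(1,4):P a2@(1,1):R a3@(1,0):P a4@(2,1):R
t=5: a0@(1,1):P a1@(1,0):P a2@(1,2):R a3@(1,1):P a4@(3,1):R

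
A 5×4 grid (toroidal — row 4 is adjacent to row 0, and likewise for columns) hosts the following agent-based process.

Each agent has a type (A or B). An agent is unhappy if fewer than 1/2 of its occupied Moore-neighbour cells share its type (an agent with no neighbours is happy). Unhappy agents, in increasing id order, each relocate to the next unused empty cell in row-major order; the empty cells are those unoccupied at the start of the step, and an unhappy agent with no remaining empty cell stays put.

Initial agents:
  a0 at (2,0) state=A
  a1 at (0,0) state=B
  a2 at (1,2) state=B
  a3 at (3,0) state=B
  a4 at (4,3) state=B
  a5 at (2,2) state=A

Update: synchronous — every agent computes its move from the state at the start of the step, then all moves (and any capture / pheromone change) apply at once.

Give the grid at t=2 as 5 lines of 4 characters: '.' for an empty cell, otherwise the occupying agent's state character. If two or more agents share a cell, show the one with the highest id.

....
ABBA
....
B...
...B

t=1: a0@(0,1):A a1@(0,0):B a2@(0,2):B a3@(3,0):B a4@(4,3):B a5@(0,3):A
t=2: a0@(1,0):A a1@(1,1):B a2@(1,2):B a3@(3,0):B a4@(4,3):B a5@(1,3):A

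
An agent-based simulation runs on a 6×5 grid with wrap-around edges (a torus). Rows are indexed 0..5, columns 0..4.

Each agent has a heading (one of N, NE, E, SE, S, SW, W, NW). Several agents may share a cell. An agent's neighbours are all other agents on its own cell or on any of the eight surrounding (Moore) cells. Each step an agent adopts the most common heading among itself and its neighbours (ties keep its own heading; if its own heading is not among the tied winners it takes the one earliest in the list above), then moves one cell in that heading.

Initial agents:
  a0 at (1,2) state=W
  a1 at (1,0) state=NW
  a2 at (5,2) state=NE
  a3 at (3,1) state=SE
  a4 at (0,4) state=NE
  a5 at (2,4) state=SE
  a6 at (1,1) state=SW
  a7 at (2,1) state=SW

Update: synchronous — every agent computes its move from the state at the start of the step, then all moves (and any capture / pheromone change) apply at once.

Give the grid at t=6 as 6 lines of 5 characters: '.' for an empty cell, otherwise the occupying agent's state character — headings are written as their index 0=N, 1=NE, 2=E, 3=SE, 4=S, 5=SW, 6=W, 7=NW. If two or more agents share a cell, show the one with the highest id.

....5
55..5
5....
....5
.....
.....

t=1: a0@(2,1):SW a1@(2,4):SW a2@(4,3):NE a3@(4,2):SE a4@(5,0):NE a5@(3,0):SE a6@(2,0):SW a7@(3,0):SW
t=2: a0@(3,0):SW a1@(3,3):SW a2@(3,4):NE a3@(5,3):SE a4@(4,1):NE a5@(4,4):SW a6@(3,4):SW a7@(4,4):SW
t=3: a0@(4,4):SW a1@(4,2):SW a2@(4,3):SW a3@(0,2):SW a4@(3,2):NE a5@(5,3):SW a6@(4,3):SW a7@(5,3):SW
t=4: a0@(5,3):SW a1@(5,1):SW a2@(5,2):SW a3@(1,1):SW a4@(4,1):SW a5@(0,2):SW a6@(5,2):SW a7@(0,2):SW
t=5: a0@(0,2):SW a1@(0,0):SW a2@(0,1):SW a3@(2,0):SW a4@(5,0):SW a5@(1,1):SW a6@(0,1):SW a7@(1,1):SW
t=6: a0@(1,1):SW a1@(1,4):SW a2@(1,0):SW a3@(3,4):SW a4@(0,4):SW a5@(2,0):SW a6@(1,0):SW a7@(2,0):SW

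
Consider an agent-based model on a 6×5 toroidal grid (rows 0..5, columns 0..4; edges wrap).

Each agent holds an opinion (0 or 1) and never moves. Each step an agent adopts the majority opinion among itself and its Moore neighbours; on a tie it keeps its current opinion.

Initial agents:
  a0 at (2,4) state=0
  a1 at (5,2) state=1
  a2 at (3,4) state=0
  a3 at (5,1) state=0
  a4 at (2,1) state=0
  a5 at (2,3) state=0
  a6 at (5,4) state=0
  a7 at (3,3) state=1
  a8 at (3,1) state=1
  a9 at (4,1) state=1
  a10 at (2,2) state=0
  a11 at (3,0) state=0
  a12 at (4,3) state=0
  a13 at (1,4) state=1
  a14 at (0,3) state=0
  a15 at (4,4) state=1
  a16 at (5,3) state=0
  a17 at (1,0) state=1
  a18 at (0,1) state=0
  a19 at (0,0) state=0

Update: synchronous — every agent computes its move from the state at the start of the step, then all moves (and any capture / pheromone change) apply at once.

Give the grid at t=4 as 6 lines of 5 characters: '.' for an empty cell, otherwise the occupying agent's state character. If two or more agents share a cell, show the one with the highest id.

00.0.
0...0
.0000
00.00
.0.00
.0000

t=1: a0@(2,4):0 a1@(5,2):0 a2@(3,4):0 a3@(5,1):0 a4@(2,1):0 a5@(2,3):0 a6@(5,4):0 a7@(3,3):0 a8@(3,1):0 a9@(4,1):1 a10@(2,2):0 a11@(3,0):0 a12@(4,3):0 a13@(1,4):0 a14@(0,3):0 a15@(4,4):0 a16@(5,3):0 a17@(1,0):0 a18@(0,1):0 a19@(0,0):0
t=2: a0@(2,4):0 a1@(5,2):0 a2@(3,4):0 a3@(5,1):0 a4@(2,1):0 a5@(2,3):0 a6@(5,4):0 a7@(3,3):0 a8@(3,1):0 a9@(4,1):0 a10@(2,2):0 a11@(3,0):0 a12@(4,3):0 a13@(1,4):0 a14@(0,3):0 a15@(4,4):0 a16@(5,3):0 a17@(1,0):0 a18@(0,1):0 a19@(0,0):0
t=3: (unchanged — steady state)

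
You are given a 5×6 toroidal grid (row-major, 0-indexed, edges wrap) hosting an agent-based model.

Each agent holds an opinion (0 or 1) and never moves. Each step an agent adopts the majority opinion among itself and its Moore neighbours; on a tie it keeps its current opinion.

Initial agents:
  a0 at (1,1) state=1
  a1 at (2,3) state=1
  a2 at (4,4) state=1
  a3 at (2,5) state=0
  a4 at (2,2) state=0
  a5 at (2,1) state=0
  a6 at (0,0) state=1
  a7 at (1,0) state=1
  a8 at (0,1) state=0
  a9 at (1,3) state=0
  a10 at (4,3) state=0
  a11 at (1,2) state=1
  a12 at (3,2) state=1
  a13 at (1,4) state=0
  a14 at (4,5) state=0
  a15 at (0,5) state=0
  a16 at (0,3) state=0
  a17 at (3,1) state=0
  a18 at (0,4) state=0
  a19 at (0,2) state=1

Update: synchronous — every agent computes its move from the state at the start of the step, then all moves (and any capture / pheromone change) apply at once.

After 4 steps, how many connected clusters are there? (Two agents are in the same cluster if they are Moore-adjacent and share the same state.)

t=1: a0@(1,1):1 a1@(2,3):1 a2@(4,4):0 a3@(2,5):0 a4@(2,2):0 a5@(2,1):1 a6@(0,0):1 a7@(1,0):0 a8@(0,1):1 a9@(1,3):0 a10@(4,3):0 a11@(1,2):0 a12@(3,2):0 a13@(1,4):0 a14@(4,5):0 a15@(0,5):0 a16@(0,3):0 a17@(3,1):0 a18@(0,4):0 a19@(0,2):0
t=2: a0@(1,1):1 a1@(2,3):0 a2@(4,4):0 a3@(2,5):0 a4@(2,2):0 a5@(2,1):0 a6@(0,0):1 a7@(1,0):1 a8@(0,1):1 a9@(1,3):0 a10@(4,3):0 a11@(1,2):0 a12@(3,2):0 a13@(1,4):0 a14@(4,5):0 a15@(0,5):0 a16@(0,3):0 a17@(3,1):0 a18@(0,4):0 a19@(0,2):0
t=3: (unchanged — steady state)

2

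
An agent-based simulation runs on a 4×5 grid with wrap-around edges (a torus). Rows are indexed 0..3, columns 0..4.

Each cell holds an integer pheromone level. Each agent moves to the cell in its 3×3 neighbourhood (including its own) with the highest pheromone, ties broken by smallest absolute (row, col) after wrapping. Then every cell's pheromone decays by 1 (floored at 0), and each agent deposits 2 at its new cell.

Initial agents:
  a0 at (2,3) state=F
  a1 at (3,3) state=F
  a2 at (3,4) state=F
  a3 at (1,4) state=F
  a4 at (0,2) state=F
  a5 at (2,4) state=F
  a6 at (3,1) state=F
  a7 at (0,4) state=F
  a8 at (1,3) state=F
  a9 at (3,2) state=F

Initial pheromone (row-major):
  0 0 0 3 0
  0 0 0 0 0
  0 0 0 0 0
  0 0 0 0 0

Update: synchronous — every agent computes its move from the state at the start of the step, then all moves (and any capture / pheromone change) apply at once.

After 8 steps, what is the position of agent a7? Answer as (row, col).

t=1: a0@(1,2) a1@(0,3) a2@(0,3) a3@(0,3) a4@(0,3) a5@(1,0) a6@(0,0) a7@(0,3) a8@(0,3) a9@(0,3) | pheromone: 2 0 0 16 0 / 2 0 2 0 0 / 0 0 0 0 0 / 0 0 0 0 0
t=2: a0@(0,3) a1@(0,3) a2@(0,3) a3@(0,3) a4@(0,3) a5@(0,0) a6@(0,0) a7@(0,3) a8@(0,3) a9@(0,3) | pheromone: 5 0 0 31 0 / 1 0 1 0 0 / 0 0 0 0 0 / 0 0 0 0 0
t=3: a0@(0,3) a1@(0,3) a2@(0,3) a3@(0,3) a4@(0,3) a5@(0,0) a6@(0,0) a7@(0,3) a8@(0,3) a9@(0,3) | pheromone: 8 0 0 46 0 / 0 0 0 0 0 / 0 0 0 0 0 / 0 0 0 0 0
t=4: a0@(0,3) a1@(0,3) a2@(0,3) a3@(0,3) a4@(0,3) a5@(0,0) a6@(0,0) a7@(0,3) a8@(0,3) a9@(0,3) | pheromone: 11 0 0 61 0 / 0 0 0 0 0 / 0 0 0 0 0 / 0 0 0 0 0
t=5: a0@(0,3) a1@(0,3) a2@(0,3) a3@(0,3) a4@(0,3) a5@(0,0) a6@(0,0) a7@(0,3) a8@(0,3) a9@(0,3) | pheromone: 14 0 0 76 0 / 0 0 0 0 0 / 0 0 0 0 0 / 0 0 0 0 0
t=6: a0@(0,3) a1@(0,3) a2@(0,3) a3@(0,3) a4@(0,3) a5@(0,0) a6@(0,0) a7@(0,3) a8@(0,3) a9@(0,3) | pheromone: 17 0 0 91 0 / 0 0 0 0 0 / 0 0 0 0 0 / 0 0 0 0 0
t=7: a0@(0,3) a1@(0,3) a2@(0,3) a3@(0,3) a4@(0,3) a5@(0,0) a6@(0,0) a7@(0,3) a8@(0,3) a9@(0,3) | pheromone: 20 0 0 106 0 / 0 0 0 0 0 / 0 0 0 0 0 / 0 0 0 0 0
t=8: a0@(0,3) a1@(0,3) a2@(0,3) a3@(0,3) a4@(0,3) a5@(0,0) a6@(0,0) a7@(0,3) a8@(0,3) a9@(0,3) | pheromone: 23 0 0 121 0 / 0 0 0 0 0 / 0 0 0 0 0 / 0 0 0 0 0

(0, 3)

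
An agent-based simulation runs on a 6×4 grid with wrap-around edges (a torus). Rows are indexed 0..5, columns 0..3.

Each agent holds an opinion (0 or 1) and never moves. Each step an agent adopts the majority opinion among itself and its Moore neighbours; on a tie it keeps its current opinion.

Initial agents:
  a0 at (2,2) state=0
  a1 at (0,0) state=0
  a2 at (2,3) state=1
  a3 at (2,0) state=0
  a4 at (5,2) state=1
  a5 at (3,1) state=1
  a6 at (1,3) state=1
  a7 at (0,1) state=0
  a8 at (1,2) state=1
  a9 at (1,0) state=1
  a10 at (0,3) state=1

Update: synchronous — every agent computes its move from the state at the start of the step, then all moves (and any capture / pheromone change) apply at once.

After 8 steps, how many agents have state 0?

t=1: a0@(2,2):1 a1@(0,0):1 a2@(2,3):1 a3@(2,0):1 a4@(5,2):1 a5@(3,1):0 a6@(1,3):1 a7@(0,1):1 a8@(1,2):1 a9@(1,0):1 a10@(0,3):1
t=2: a0@(2,2):1 a1@(0,0):1 a2@(2,3):1 a3@(2,0):1 a4@(5,2):1 a5@(3,1):1 a6@(1,3):1 a7@(0,1):1 a8@(1,2):1 a9@(1,0):1 a10@(0,3):1
t=3: (unchanged — steady state)

0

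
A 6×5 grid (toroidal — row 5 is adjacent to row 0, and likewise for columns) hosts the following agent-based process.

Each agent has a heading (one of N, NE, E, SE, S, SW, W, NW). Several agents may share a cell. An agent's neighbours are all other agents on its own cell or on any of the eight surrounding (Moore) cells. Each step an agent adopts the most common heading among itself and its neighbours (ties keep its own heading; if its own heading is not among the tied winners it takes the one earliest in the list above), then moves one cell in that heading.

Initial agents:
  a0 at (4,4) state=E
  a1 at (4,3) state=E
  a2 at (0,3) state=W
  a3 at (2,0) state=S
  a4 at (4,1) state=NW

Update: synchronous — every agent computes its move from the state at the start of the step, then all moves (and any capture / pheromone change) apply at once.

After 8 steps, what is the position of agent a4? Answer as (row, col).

t=1: a0@(4,0):E a1@(4,4):E a2@(0,2):W a3@(3,0):S a4@(3,0):NW
t=2: a0@(4,1):E a1@(4,0):E a2@(0,1):W a3@(3,1):E a4@(3,1):E
t=3: a0@(4,2):E a1@(4,1):E a2@(0,0):W a3@(3,2):E a4@(3,2):E
t=4: a0@(4,3):E a1@(4,2):E a2@(0,4):W a3@(3,3):E a4@(3,3):E
t=5: a0@(4,4):E a1@(4,3):E a2@(0,3):W a3@(3,4):E a4@(3,4):E
t=6: a0@(4,0):E a1@(4,4):E a2@(0,2):W a3@(3,0):E a4@(3,0):E
t=7: a0@(4,1):E a1@(4,0):E a2@(0,1):W a3@(3,1):E a4@(3,1):E
t=8: a0@(4,2):E a1@(4,1):E a2@(0,0):W a3@(3,2):E a4@(3,2):E

(3, 2)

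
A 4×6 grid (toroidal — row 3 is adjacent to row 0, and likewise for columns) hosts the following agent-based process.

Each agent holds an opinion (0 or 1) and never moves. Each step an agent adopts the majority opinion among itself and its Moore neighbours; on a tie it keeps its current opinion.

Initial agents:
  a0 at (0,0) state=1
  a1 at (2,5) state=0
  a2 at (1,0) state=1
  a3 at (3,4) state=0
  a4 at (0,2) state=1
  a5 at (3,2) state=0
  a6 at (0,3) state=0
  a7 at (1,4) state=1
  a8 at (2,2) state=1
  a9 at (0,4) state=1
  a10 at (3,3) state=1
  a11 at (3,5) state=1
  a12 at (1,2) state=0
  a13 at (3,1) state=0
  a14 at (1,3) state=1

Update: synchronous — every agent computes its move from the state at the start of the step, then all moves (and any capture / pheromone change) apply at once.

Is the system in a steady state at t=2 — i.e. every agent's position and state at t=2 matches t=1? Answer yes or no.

no

t=1: a0@(0,0):1 a1@(2,5):1 a2@(1,0):1 a3@(3,4):0 a4@(0,2):0 a5@(3,2):0 a6@(0,3):1 a7@(1,4):1 a8@(2,2):1 a9@(0,4):1 a10@(3,3):1 a11@(3,5):1 a12@(1,2):1 a13@(3,1):1 a14@(1,3):1
t=2: a0@(0,0):1 a1@(2,5):1 a2@(1,0):1 a3@(3,4):1 a4@(0,2):1 a5@(3,2):1 a6@(0,3):1 a7@(1,4):1 a8@(2,2):1 a9@(0,4):1 a10@(3,3):1 a11@(3,5):1 a12@(1,2):1 a13@(3,1):1 a14@(1,3):1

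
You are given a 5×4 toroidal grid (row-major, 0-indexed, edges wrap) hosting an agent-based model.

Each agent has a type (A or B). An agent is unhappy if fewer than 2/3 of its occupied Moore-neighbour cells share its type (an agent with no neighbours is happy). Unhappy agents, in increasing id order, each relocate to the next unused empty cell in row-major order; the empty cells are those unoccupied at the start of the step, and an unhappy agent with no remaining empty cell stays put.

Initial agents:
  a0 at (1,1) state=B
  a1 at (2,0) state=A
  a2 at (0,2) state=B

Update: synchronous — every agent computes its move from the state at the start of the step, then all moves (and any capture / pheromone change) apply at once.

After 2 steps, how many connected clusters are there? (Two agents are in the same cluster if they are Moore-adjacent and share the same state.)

t=1: a0@(0,0):B a1@(0,1):A a2@(0,2):B
t=2: a0@(0,3):B a1@(1,0):A a2@(1,1):B

3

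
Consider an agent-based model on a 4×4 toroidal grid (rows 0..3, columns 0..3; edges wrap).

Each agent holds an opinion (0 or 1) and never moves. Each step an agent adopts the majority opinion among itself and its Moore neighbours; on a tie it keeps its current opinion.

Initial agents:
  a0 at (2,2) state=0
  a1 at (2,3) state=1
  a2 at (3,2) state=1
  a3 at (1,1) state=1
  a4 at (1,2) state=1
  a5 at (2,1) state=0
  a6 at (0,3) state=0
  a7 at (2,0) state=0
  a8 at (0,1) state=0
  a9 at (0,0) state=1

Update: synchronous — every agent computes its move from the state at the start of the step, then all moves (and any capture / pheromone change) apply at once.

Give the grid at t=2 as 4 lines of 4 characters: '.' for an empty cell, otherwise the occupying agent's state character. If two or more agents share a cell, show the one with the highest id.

t=1: a0@(2,2):1 a1@(2,3):1 a2@(3,2):0 a3@(1,1):0 a4@(1,2):0 a5@(2,1):0 a6@(0,3):1 a7@(2,0):0 a8@(0,1):1 a9@(0,0):1
t=2: a0@(2,2):0 a1@(2,3):0 a2@(3,2):1 a3@(1,1):0 a4@(1,2):1 a5@(2,1):0 a6@(0,3):1 a7@(2,0):0 a8@(0,1):0 a9@(0,0):1

10.1
.01.
0000
..1.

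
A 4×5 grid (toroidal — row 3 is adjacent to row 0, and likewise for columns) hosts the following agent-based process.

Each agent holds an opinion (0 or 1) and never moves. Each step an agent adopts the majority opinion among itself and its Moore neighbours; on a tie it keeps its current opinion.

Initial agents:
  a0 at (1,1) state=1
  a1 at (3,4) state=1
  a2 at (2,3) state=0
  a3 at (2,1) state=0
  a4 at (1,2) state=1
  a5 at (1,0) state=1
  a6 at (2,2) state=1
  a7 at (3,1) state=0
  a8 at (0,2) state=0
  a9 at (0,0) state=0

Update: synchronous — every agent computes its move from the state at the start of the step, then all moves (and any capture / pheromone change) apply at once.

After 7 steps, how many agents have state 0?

t=1: a0@(1,1):1 a1@(3,4):0 a2@(2,3):1 a3@(2,1):1 a4@(1,2):1 a5@(1,0):1 a6@(2,2):1 a7@(3,1):0 a8@(0,2):0 a9@(0,0):1
t=2: a0@(1,1):1 a1@(3,4):1 a2@(2,3):1 a3@(2,1):1 a4@(1,2):1 a5@(1,0):1 a6@(2,2):1 a7@(3,1):1 a8@(0,2):0 a9@(0,0):1
t=3: a0@(1,1):1 a1@(3,4):1 a2@(2,3):1 a3@(2,1):1 a4@(1,2):1 a5@(1,0):1 a6@(2,2):1 a7@(3,1):1 a8@(0,2):1 a9@(0,0):1
t=4: (unchanged — steady state)

0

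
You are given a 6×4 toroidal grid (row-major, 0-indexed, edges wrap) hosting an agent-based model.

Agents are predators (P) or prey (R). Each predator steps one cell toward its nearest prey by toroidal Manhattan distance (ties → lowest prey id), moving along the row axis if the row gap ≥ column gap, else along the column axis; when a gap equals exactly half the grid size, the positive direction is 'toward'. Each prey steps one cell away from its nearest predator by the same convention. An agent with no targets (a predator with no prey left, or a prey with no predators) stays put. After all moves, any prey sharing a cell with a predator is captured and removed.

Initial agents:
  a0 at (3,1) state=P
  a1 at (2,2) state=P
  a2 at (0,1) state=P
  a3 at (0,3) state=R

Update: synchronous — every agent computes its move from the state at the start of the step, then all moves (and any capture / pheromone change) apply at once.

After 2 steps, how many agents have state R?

0

t=1: a0@(4,1):P a1@(1,2):P a2@(0,2):P
t=2: (unchanged — steady state)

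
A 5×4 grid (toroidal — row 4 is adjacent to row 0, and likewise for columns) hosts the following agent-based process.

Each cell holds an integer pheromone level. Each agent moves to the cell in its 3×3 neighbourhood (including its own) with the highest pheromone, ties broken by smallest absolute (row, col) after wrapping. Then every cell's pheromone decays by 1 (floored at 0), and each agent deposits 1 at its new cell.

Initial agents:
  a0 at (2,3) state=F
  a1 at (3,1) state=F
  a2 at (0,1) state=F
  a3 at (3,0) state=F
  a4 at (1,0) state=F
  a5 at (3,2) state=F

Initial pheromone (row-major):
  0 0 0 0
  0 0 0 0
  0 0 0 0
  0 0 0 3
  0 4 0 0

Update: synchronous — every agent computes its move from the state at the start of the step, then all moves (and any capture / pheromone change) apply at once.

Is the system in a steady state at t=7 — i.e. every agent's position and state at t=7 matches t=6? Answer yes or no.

t=1: a0@(3,3) a1@(4,1) a2@(4,1) a3@(4,1) a4@(0,0) a5@(4,1) | pheromone: 1 0 0 0 / 0 0 0 0 / 0 0 0 0 / 0 0 0 3 / 0 7 0 0
t=2: a0@(3,3) a1@(4,1) a2@(4,1) a3@(4,1) a4@(4,1) a5@(4,1) | pheromone: 0 0 0 0 / 0 0 0 0 / 0 0 0 0 / 0 0 0 3 / 0 11 0 0
t=3: a0@(3,3) a1@(4,1) a2@(4,1) a3@(4,1) a4@(4,1) a5@(4,1) | pheromone: 0 0 0 0 / 0 0 0 0 / 0 0 0 0 / 0 0 0 3 / 0 15 0 0
t=4: a0@(3,3) a1@(4,1) a2@(4,1) a3@(4,1) a4@(4,1) a5@(4,1) | pheromone: 0 0 0 0 / 0 0 0 0 / 0 0 0 0 / 0 0 0 3 / 0 19 0 0
t=5: a0@(3,3) a1@(4,1) a2@(4,1) a3@(4,1) a4@(4,1) a5@(4,1) | pheromone: 0 0 0 0 / 0 0 0 0 / 0 0 0 0 / 0 0 0 3 / 0 23 0 0
t=6: a0@(3,3) a1@(4,1) a2@(4,1) a3@(4,1) a4@(4,1) a5@(4,1) | pheromone: 0 0 0 0 / 0 0 0 0 / 0 0 0 0 / 0 0 0 3 / 0 27 0 0
t=7: a0@(3,3) a1@(4,1) a2@(4,1) a3@(4,1) a4@(4,1) a5@(4,1) | pheromone: 0 0 0 0 / 0 0 0 0 / 0 0 0 0 / 0 0 0 3 / 0 31 0 0

yes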